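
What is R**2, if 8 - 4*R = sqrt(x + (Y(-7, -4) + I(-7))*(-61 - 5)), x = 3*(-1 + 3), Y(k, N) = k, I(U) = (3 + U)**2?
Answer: (4 - 7*I*sqrt(3))**2/4 ≈ -32.75 - 24.249*I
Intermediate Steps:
x = 6 (x = 3*2 = 6)
R = 2 - 7*I*sqrt(3)/2 (R = 2 - sqrt(6 + (-7 + (3 - 7)**2)*(-61 - 5))/4 = 2 - sqrt(6 + (-7 + (-4)**2)*(-66))/4 = 2 - sqrt(6 + (-7 + 16)*(-66))/4 = 2 - sqrt(6 + 9*(-66))/4 = 2 - sqrt(6 - 594)/4 = 2 - 7*I*sqrt(3)/2 ≈ 2.0 - 6.0622*I)
R**2 = (2 - 7*I*sqrt(3)/2)**2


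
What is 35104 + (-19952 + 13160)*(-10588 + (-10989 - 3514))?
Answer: 170453176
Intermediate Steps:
35104 + (-19952 + 13160)*(-10588 + (-10989 - 3514)) = 35104 - 6792*(-10588 - 14503) = 35104 - 6792*(-25091) = 35104 + 170418072 = 170453176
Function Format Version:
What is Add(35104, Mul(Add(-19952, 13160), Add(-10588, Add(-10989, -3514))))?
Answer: 170453176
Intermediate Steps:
Add(35104, Mul(Add(-19952, 13160), Add(-10588, Add(-10989, -3514)))) = Add(35104, Mul(-6792, Add(-10588, -14503))) = Add(35104, Mul(-6792, -25091)) = Add(35104, 170418072) = 170453176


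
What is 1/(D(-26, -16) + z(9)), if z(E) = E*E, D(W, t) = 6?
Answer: 1/87 ≈ 0.011494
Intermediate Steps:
z(E) = E²
1/(D(-26, -16) + z(9)) = 1/(6 + 9²) = 1/(6 + 81) = 1/87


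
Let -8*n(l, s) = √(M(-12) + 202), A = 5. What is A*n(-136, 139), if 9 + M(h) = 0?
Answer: -5*√193/8 ≈ -8.6828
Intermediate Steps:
M(h) = -9 (M(h) = -9 + 0 = -9)
n(l, s) = -√193/8 (n(l, s) = -√(-9 + 202)/8 = -√193/8)
A*n(-136, 139) = 5*(-√193/8) = -5*√193/8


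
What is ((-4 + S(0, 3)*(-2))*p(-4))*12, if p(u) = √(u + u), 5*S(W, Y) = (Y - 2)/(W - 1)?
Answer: -432*I*√2/5 ≈ -122.19*I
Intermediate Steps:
S(W, Y) = (-2 + Y)/(5*(-1 + W)) (S(W, Y) = ((Y - 2)/(W - 1))/5 = ((-2 + Y)/(-1 + W))/5 = (-2 + Y)/(5*(-1 + W)))
p(u) = √2*√u (p(u) = √(2*u) = √2*√u)
((-4 + S(0, 3)*(-2))*p(-4))*12 = ((-4 + ((-2 + 3)/(5*(-1 + 0)))*(-2))*(√2*√(-4)))*12 = ((-4 + ((⅕)*1/(-1))*(-2))*(√2*(2*I)))*12 = ((-4 + ((⅕)*(-1)*1)*(-2))*(2*I*√2))*12 = ((-4 - ⅕*(-2))*(2*I*√2))*12 = ((-4 + ⅖)*(2*I*√2))*12 = -36*I*√2/5*12 = -432*I*√2/5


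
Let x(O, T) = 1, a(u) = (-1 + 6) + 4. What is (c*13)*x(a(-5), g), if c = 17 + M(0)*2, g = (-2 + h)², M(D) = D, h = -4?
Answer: 221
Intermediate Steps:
g = 36 (g = (-2 - 4)² = (-6)² = 36)
a(u) = 9 (a(u) = 5 + 4 = 9)
c = 17 (c = 17 + 0*2 = 17 + 0 = 17)
(c*13)*x(a(-5), g) = (17*13)*1 = 221*1 = 221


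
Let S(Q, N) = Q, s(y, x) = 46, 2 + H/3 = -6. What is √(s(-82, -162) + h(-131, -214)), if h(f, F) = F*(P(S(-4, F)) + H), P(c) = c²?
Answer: √1758 ≈ 41.929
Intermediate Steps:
H = -24 (H = -6 + 3*(-6) = -6 - 18 = -24)
h(f, F) = -8*F (h(f, F) = F*((-4)² - 24) = F*(16 - 24) = F*(-8) = -8*F)
√(s(-82, -162) + h(-131, -214)) = √(46 - 8*(-214)) = √(46 + 1712) = √1758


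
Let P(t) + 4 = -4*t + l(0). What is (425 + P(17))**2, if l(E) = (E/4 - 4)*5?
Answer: 110889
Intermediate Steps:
l(E) = -20 + 5*E/4 (l(E) = (E*(1/4) - 4)*5 = (E/4 - 4)*5 = (-4 + E/4)*5 = -20 + 5*E/4)
P(t) = -24 - 4*t (P(t) = -4 + (-4*t + (-20 + (5/4)*0)) = -4 + (-4*t + (-20 + 0)) = -4 + (-4*t - 20) = -4 + (-20 - 4*t) = -24 - 4*t)
(425 + P(17))**2 = (425 + (-24 - 4*17))**2 = (425 + (-24 - 68))**2 = (425 - 92)**2 = 333**2 = 110889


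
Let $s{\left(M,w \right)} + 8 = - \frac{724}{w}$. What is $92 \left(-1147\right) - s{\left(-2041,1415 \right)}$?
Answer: $- \frac{149304416}{1415} \approx -1.0552 \cdot 10^{5}$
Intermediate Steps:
$s{\left(M,w \right)} = -8 - \frac{724}{w}$
$92 \left(-1147\right) - s{\left(-2041,1415 \right)} = 92 \left(-1147\right) - \left(-8 - \frac{724}{1415}\right) = -105524 - \left(-8 - \frac{724}{1415}\right) = -105524 - - \frac{12044}{1415} = -105524 + \frac{12044}{1415} = - \frac{149304416}{1415}$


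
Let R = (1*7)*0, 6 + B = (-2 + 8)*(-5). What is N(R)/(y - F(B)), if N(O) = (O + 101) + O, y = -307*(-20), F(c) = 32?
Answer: 101/6108 ≈ 0.016536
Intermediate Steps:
B = -36 (B = -6 + (-2 + 8)*(-5) = -6 + 6*(-5) = -6 - 30 = -36)
R = 0 (R = 7*0 = 0)
y = 6140
N(O) = 101 + 2*O (N(O) = (101 + O) + O = 101 + 2*O)
N(R)/(y - F(B)) = (101 + 2*0)/(6140 - 1*32) = (101 + 0)/(6140 - 32) = 101/6108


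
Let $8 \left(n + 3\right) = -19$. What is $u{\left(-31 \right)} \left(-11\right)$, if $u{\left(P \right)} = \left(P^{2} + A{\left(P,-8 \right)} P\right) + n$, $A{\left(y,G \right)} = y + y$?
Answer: $- \frac{253231}{8} \approx -31654.0$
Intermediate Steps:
$A{\left(y,G \right)} = 2 y$
$n = - \frac{43}{8}$ ($n = -3 + \frac{1}{8} \left(-19\right) = -3 - \frac{19}{8} = - \frac{43}{8} \approx -5.375$)
$u{\left(P \right)} = - \frac{43}{8} + 3 P^{2}$ ($u{\left(P \right)} = \left(P^{2} + 2 P P\right) - \frac{43}{8} = \left(P^{2} + 2 P^{2}\right) - \frac{43}{8} = 3 P^{2} - \frac{43}{8} = - \frac{43}{8} + 3 P^{2}$)
$u{\left(-31 \right)} \left(-11\right) = \left(- \frac{43}{8} + 3 \left(-31\right)^{2}\right) \left(-11\right) = \left(- \frac{43}{8} + 3 \cdot 961\right) \left(-11\right) = \left(- \frac{43}{8} + 2883\right) \left(-11\right) = \frac{23021}{8} \left(-11\right) = - \frac{253231}{8}$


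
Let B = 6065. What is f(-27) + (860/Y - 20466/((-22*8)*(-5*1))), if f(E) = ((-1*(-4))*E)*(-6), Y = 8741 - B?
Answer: 183994003/294360 ≈ 625.06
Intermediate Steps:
Y = 2676 (Y = 8741 - 1*6065 = 8741 - 6065 = 2676)
f(E) = -24*E (f(E) = (4*E)*(-6) = -24*E)
f(-27) + (860/Y - 20466/((-22*8)*(-5*1))) = -24*(-27) + (860/2676 - 20466/((-22*8)*(-5*1))) = 648 + (860*(1/2676) - 20466/((-176*(-5)))) = 648 + (215/669 - 20466/880) = 648 + (215/669 - 20466*1/880) = 648 + (215/669 - 10233/440) = 648 - 6751277/294360 = 183994003/294360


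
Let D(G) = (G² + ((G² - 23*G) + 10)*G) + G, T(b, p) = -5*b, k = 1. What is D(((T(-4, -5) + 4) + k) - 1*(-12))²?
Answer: 438567364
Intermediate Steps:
D(G) = G + G² + G*(10 + G² - 23*G) (D(G) = (G² + (10 + G² - 23*G)*G) + G = (G² + G*(10 + G² - 23*G)) + G = G + G² + G*(10 + G² - 23*G))
D(((T(-4, -5) + 4) + k) - 1*(-12))² = ((((-5*(-4) + 4) + 1) - 1*(-12))*(11 + (((-5*(-4) + 4) + 1) - 1*(-12))² - 22*(((-5*(-4) + 4) + 1) - 1*(-12))))² = ((((20 + 4) + 1) + 12)*(11 + (((20 + 4) + 1) + 12)² - 22*(((20 + 4) + 1) + 12)))² = (((24 + 1) + 12)*(11 + ((24 + 1) + 12)² - 22*((24 + 1) + 12)))² = ((25 + 12)*(11 + (25 + 12)² - 22*(25 + 12)))² = (37*(11 + 37² - 22*37))² = (37*(11 + 1369 - 814))² = (37*566)² = 20942² = 438567364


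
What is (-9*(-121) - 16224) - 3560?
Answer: -18695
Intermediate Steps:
(-9*(-121) - 16224) - 3560 = (1089 - 16224) - 3560 = -15135 - 3560 = -18695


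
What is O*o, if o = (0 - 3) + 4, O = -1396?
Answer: -1396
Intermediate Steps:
o = 1 (o = -3 + 4 = 1)
O*o = -1396*1 = -1396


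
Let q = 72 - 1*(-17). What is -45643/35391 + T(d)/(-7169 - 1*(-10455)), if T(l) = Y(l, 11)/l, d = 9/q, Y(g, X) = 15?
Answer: -48244411/38764942 ≈ -1.2445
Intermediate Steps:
q = 89 (q = 72 + 17 = 89)
d = 9/89 ≈ 0.10112
T(l) = 15/l
-45643/35391 + T(d)/(-7169 - 1*(-10455)) = -45643/35391 + (15/(9/89))/(-7169 - 1*(-10455)) = -45643*1/35391 + (15*(89/9))/(-7169 + 10455) = -45643/35391 + (445/3)/3286 = -45643/35391 + (445/3)*(1/3286) = -45643/35391 + 445/9858 = -48244411/38764942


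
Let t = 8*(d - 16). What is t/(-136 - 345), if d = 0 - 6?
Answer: 176/481 ≈ 0.36590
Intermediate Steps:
d = -6
t = -176 (t = 8*(-6 - 16) = 8*(-22) = -176)
t/(-136 - 345) = -176/(-136 - 345) = -176/(-481) = -1/481*(-176) = 176/481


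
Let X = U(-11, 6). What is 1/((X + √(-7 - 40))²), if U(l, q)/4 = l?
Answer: (44 - I*√47)⁻² ≈ 0.00048038 + 0.00015342*I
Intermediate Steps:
U(l, q) = 4*l
X = -44 (X = 4*(-11) = -44)
1/((X + √(-7 - 40))²) = 1/((-44 + √(-7 - 40))²) = 1/((-44 + √(-47))²) = 1/((-44 + I*√47)²) = (-44 + I*√47)⁻²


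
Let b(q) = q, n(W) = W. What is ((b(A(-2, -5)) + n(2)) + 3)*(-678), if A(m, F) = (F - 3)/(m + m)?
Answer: -4746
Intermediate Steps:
A(m, F) = (-3 + F)/(2*m) (A(m, F) = (-3 + F)/((2*m)) = (-3 + F)*(1/(2*m)) = (-3 + F)/(2*m))
((b(A(-2, -5)) + n(2)) + 3)*(-678) = (((½)*(-3 - 5)/(-2) + 2) + 3)*(-678) = (((½)*(-½)*(-8) + 2) + 3)*(-678) = ((2 + 2) + 3)*(-678) = (4 + 3)*(-678) = 7*(-678) = -4746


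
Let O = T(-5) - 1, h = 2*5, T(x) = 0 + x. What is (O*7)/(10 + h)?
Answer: -21/10 ≈ -2.1000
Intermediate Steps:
T(x) = x
h = 10
O = -6 (O = -5 - 1 = -6)
(O*7)/(10 + h) = (-6*7)/(10 + 10) = -42/20 = -42*1/20 = -21/10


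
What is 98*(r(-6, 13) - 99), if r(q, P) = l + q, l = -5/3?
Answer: -31360/3 ≈ -10453.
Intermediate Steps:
l = -5/3 (l = -5*⅓ = -5/3 ≈ -1.6667)
r(q, P) = -5/3 + q
98*(r(-6, 13) - 99) = 98*((-5/3 - 6) - 99) = 98*(-23/3 - 99) = 98*(-320/3) = -31360/3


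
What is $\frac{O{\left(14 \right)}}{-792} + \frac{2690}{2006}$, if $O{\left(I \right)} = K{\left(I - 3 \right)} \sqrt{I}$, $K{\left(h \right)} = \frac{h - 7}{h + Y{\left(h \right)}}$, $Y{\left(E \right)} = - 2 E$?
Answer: $\frac{1345}{1003} + \frac{\sqrt{14}}{2178} \approx 1.3427$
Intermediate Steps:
$K{\left(h \right)} = - \frac{-7 + h}{h}$ ($K{\left(h \right)} = \frac{h - 7}{h - 2 h} = \frac{-7 + h}{\left(-1\right) h} = \left(-7 + h\right) \left(- \frac{1}{h}\right) = - \frac{-7 + h}{h}$)
$O{\left(I \right)} = \frac{\sqrt{I} \left(10 - I\right)}{-3 + I}$ ($O{\left(I \right)} = \frac{7 - \left(I - 3\right)}{I - 3} \sqrt{I} = \frac{7 - \left(-3 + I\right)}{-3 + I} \sqrt{I} = \frac{10 - I}{-3 + I} \sqrt{I} = \frac{\sqrt{I} \left(10 - I\right)}{-3 + I}$)
$\frac{O{\left(14 \right)}}{-792} + \frac{2690}{2006} = \frac{\sqrt{14} \frac{1}{-3 + 14} \left(10 - 14\right)}{-792} + \frac{2690}{2006} = \frac{\sqrt{14} \left(10 - 14\right)}{11} \left(- \frac{1}{792}\right) + 2690 \cdot \frac{1}{2006} = \sqrt{14} \cdot \frac{1}{11} \left(-4\right) \left(- \frac{1}{792}\right) + \frac{1345}{1003} = - \frac{4 \sqrt{14}}{11} \left(- \frac{1}{792}\right) + \frac{1345}{1003} = \frac{\sqrt{14}}{2178} + \frac{1345}{1003} = \frac{1345}{1003} + \frac{\sqrt{14}}{2178}$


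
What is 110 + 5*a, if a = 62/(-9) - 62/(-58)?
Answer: 21115/261 ≈ 80.900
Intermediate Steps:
a = -1519/261 (a = 62*(-⅑) - 62*(-1/58) = -62/9 + 31/29 = -1519/261 ≈ -5.8199)
110 + 5*a = 110 + 5*(-1519/261) = 110 - 7595/261 = 21115/261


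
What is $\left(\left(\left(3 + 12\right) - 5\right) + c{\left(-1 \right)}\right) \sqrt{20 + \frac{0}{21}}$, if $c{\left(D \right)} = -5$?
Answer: $10 \sqrt{5} \approx 22.361$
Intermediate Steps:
$\left(\left(\left(3 + 12\right) - 5\right) + c{\left(-1 \right)}\right) \sqrt{20 + \frac{0}{21}} = \left(\left(\left(3 + 12\right) - 5\right) - 5\right) \sqrt{20 + \frac{0}{21}} = \left(\left(15 - 5\right) - 5\right) \sqrt{20 + 0 \cdot \frac{1}{21}} = \left(10 - 5\right) \sqrt{20 + 0} = 5 \sqrt{20} = 5 \cdot 2 \sqrt{5} = 10 \sqrt{5}$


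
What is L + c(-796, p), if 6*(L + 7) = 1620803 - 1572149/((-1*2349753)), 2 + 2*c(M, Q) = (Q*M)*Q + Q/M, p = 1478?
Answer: -4877008603672487777/5611210164 ≈ -8.6915e+8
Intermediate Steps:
c(M, Q) = -1 + M*Q²/2 + Q/(2*M) (c(M, Q) = -1 + ((Q*M)*Q + Q/M)/2 = -1 + ((M*Q)*Q + Q/M)/2 = -1 + (M*Q² + Q/M)/2 = -1 + (M*Q²/2 + Q/(2*M)) = -1 + M*Q²/2 + Q/(2*M))
L = 1904194797091/7049259 (L = -7 + (1620803 - 1572149/((-1*2349753)))/6 = -7 + (1620803 - 1572149/(-2349753))/6 = -7 + (1620803 - 1572149*(-1/2349753))/6 = -7 + (1620803 + 1572149/2349753)/6 = -7 + (⅙)*(3808488283808/2349753) = -7 + 1904244141904/7049259 = 1904194797091/7049259 ≈ 2.7013e+5)
L + c(-796, p) = 1904194797091/7049259 + (½)*(1478 - 796*(-2 - 796*1478²))/(-796) = 1904194797091/7049259 + (½)*(-1/796)*(1478 - 796*(-2 - 796*2184484)) = 1904194797091/7049259 + (½)*(-1/796)*(1478 - 796*(-2 - 1738849264)) = 1904194797091/7049259 + (½)*(-1/796)*(1478 - 796*(-1738849266)) = 1904194797091/7049259 + (½)*(-1/796)*(1478 + 1384124015736) = 1904194797091/7049259 + (½)*(-1/796)*1384124017214 = 1904194797091/7049259 - 692062008607/796 = -4877008603672487777/5611210164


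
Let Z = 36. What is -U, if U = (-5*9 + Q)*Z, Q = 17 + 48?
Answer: -720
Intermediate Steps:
Q = 65
U = 720 (U = (-5*9 + 65)*36 = (-45 + 65)*36 = 20*36 = 720)
-U = -1*720 = -720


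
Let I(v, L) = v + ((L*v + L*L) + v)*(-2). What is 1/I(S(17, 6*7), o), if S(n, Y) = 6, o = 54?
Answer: -1/6486 ≈ -0.00015418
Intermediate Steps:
I(v, L) = -v - 2*L² - 2*L*v (I(v, L) = v + ((L*v + L²) + v)*(-2) = v + ((L² + L*v) + v)*(-2) = v + (v + L² + L*v)*(-2) = v + (-2*v - 2*L² - 2*L*v) = -v - 2*L² - 2*L*v)
1/I(S(17, 6*7), o) = 1/(-1*6 - 2*54² - 2*54*6) = 1/(-6 - 2*2916 - 648) = 1/(-6 - 5832 - 648) = 1/(-6486) = -1/6486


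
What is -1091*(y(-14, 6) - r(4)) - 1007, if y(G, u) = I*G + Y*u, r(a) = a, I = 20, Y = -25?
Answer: 472487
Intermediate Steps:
y(G, u) = -25*u + 20*G (y(G, u) = 20*G - 25*u = -25*u + 20*G)
-1091*(y(-14, 6) - r(4)) - 1007 = -1091*((-25*6 + 20*(-14)) - 1*4) - 1007 = -1091*((-150 - 280) - 4) - 1007 = -1091*(-430 - 4) - 1007 = -1091*(-434) - 1007 = 473494 - 1007 = 472487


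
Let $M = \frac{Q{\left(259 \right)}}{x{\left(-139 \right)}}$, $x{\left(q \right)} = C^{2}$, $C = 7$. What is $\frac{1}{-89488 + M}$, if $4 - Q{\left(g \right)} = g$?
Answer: $- \frac{49}{4385167} \approx -1.1174 \cdot 10^{-5}$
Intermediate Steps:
$x{\left(q \right)} = 49$ ($x{\left(q \right)} = 7^{2} = 49$)
$Q{\left(g \right)} = 4 - g$
$M = - \frac{255}{49}$ ($M = \frac{4 - 259}{49} = \left(4 - 259\right) \frac{1}{49} = \left(-255\right) \frac{1}{49} = - \frac{255}{49} \approx -5.2041$)
$\frac{1}{-89488 + M} = \frac{1}{-89488 - \frac{255}{49}} = \frac{1}{- \frac{4385167}{49}} = - \frac{49}{4385167}$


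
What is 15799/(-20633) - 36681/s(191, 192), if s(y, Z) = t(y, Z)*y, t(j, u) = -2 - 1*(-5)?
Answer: -255297300/3940903 ≈ -64.781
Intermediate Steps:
t(j, u) = 3 (t(j, u) = -2 + 5 = 3)
s(y, Z) = 3*y
15799/(-20633) - 36681/s(191, 192) = 15799/(-20633) - 36681/(3*191) = 15799*(-1/20633) - 36681/573 = -15799/20633 - 36681*1/573 = -15799/20633 - 12227/191 = -255297300/3940903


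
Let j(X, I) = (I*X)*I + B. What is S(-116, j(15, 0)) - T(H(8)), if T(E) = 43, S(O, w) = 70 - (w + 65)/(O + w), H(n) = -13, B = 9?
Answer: 2963/107 ≈ 27.692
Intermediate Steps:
j(X, I) = 9 + X*I² (j(X, I) = (I*X)*I + 9 = X*I² + 9 = 9 + X*I²)
S(O, w) = 70 - (65 + w)/(O + w)
S(-116, j(15, 0)) - T(H(8)) = (-65 + 69*(9 + 15*0²) + 70*(-116))/(-116 + (9 + 15*0²)) - 1*43 = (-65 + 69*(9 + 15*0) - 8120)/(-116 + (9 + 15*0)) - 43 = (-65 + 69*(9 + 0) - 8120)/(-116 + (9 + 0)) - 43 = (-65 + 69*9 - 8120)/(-116 + 9) - 43 = (-65 + 621 - 8120)/(-107) - 43 = -1/107*(-7564) - 43 = 7564/107 - 43 = 2963/107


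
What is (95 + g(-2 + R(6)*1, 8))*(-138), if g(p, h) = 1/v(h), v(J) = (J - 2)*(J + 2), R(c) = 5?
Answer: -131123/10 ≈ -13112.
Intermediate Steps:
v(J) = (-2 + J)*(2 + J)
g(p, h) = 1/(-4 + h²)
(95 + g(-2 + R(6)*1, 8))*(-138) = (95 + 1/(-4 + 8²))*(-138) = (95 + 1/(-4 + 64))*(-138) = (95 + 1/60)*(-138) = (5701/60)*(-138) = -131123/10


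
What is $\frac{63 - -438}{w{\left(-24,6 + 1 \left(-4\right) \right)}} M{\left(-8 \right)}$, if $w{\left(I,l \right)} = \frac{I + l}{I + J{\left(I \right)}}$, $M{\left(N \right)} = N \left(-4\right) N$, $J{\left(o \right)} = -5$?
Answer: $- \frac{1859712}{11} \approx -1.6906 \cdot 10^{5}$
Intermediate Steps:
$M{\left(N \right)} = - 4 N^{2}$ ($M{\left(N \right)} = - 4 N N = - 4 N^{2}$)
$w{\left(I,l \right)} = \frac{I + l}{-5 + I}$ ($w{\left(I,l \right)} = \frac{I + l}{I - 5} = \frac{I + l}{-5 + I}$)
$\frac{63 - -438}{w{\left(-24,6 + 1 \left(-4\right) \right)}} M{\left(-8 \right)} = \frac{63 - -438}{\frac{1}{-5 - 24} \left(-24 + \left(6 + 1 \left(-4\right)\right)\right)} \left(- 4 \left(-8\right)^{2}\right) = \frac{63 + 438}{\frac{1}{-29} \left(-24 + \left(6 - 4\right)\right)} \left(\left(-4\right) 64\right) = \frac{501}{\left(- \frac{1}{29}\right) \left(-24 + 2\right)} \left(-256\right) = \frac{501}{\left(- \frac{1}{29}\right) \left(-22\right)} \left(-256\right) = \frac{501}{\frac{22}{29}} \left(-256\right) = 501 \cdot \frac{29}{22} \left(-256\right) = \frac{14529}{22} \left(-256\right) = - \frac{1859712}{11}$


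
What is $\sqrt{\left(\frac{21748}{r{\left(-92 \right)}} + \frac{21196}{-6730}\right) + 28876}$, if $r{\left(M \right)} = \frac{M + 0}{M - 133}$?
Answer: $\frac{3 \sqrt{54615956472105}}{77395} \approx 286.46$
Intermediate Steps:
$r{\left(M \right)} = \frac{M}{-133 + M}$
$\sqrt{\left(\frac{21748}{r{\left(-92 \right)}} + \frac{21196}{-6730}\right) + 28876} = \sqrt{\left(\frac{21748}{\left(-92\right) \frac{1}{-133 - 92}} + \frac{21196}{-6730}\right) + 28876} = \sqrt{\left(\frac{21748}{\left(-92\right) \frac{1}{-225}} + 21196 \left(- \frac{1}{6730}\right)\right) + 28876} = \sqrt{\left(\frac{21748}{\left(-92\right) \left(- \frac{1}{225}\right)} - \frac{10598}{3365}\right) + 28876} = \sqrt{\left(\frac{21748}{\frac{92}{225}} - \frac{10598}{3365}\right) + 28876} = \sqrt{\left(21748 \cdot \frac{225}{92} - \frac{10598}{3365}\right) + 28876} = \sqrt{\left(\frac{1223325}{23} - \frac{10598}{3365}\right) + 28876} = \sqrt{\frac{4116244871}{77395} + 28876} = \sqrt{\frac{6351102891}{77395}} = \frac{3 \sqrt{54615956472105}}{77395}$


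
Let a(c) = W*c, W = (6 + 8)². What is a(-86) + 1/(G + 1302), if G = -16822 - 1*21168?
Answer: -618412929/36688 ≈ -16856.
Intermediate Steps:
G = -37990 (G = -16822 - 21168 = -37990)
W = 196 (W = 14² = 196)
a(c) = 196*c
a(-86) + 1/(G + 1302) = 196*(-86) + 1/(-37990 + 1302) = -16856 + 1/(-36688) = -16856 - 1/36688 = -618412929/36688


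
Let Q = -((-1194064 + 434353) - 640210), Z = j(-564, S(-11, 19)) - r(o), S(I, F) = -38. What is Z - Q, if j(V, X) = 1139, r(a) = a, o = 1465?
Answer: -1400247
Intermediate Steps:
Z = -326 (Z = 1139 - 1*1465 = 1139 - 1465 = -326)
Q = 1399921 (Q = -(-759711 - 640210) = -1*(-1399921) = 1399921)
Z - Q = -326 - 1*1399921 = -326 - 1399921 = -1400247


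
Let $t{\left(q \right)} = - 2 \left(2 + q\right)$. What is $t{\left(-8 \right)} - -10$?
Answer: $22$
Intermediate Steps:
$t{\left(q \right)} = -4 - 2 q$
$t{\left(-8 \right)} - -10 = \left(-4 - -16\right) - -10 = \left(-4 + 16\right) + 10 = 12 + 10 = 22$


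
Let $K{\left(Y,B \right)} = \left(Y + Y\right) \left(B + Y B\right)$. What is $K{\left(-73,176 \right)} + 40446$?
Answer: $1890558$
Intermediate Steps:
$K{\left(Y,B \right)} = 2 Y \left(B + B Y\right)$
$K{\left(-73,176 \right)} + 40446 = 2 \cdot 176 \left(-73\right) \left(1 - 73\right) + 40446 = 2 \cdot 176 \left(-73\right) \left(-72\right) + 40446 = 1850112 + 40446 = 1890558$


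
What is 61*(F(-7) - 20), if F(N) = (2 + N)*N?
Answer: 915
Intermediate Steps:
F(N) = N*(2 + N)
61*(F(-7) - 20) = 61*(-7*(2 - 7) - 20) = 61*(-7*(-5) - 20) = 61*(35 - 20) = 61*15 = 915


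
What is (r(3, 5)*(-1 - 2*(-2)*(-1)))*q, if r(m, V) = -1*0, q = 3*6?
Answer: 0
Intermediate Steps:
q = 18
r(m, V) = 0
(r(3, 5)*(-1 - 2*(-2)*(-1)))*q = (0*(-1 - 2*(-2)*(-1)))*18 = (0*(-1 + 4*(-1)))*18 = (0*(-1 - 4))*18 = (0*(-5))*18 = 0*18 = 0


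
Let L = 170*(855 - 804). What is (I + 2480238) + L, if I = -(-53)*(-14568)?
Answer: 1716804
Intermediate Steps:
L = 8670 (L = 170*51 = 8670)
I = -772104 (I = -53*14568 = -772104)
(I + 2480238) + L = (-772104 + 2480238) + 8670 = 1708134 + 8670 = 1716804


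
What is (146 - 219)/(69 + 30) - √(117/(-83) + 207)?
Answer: -73/99 - 6*√39342/83 ≈ -15.076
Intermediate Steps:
(146 - 219)/(69 + 30) - √(117/(-83) + 207) = -73/99 - √(117*(-1/83) + 207) = -73*1/99 - √(-117/83 + 207) = -73/99 - √(17064/83) = -73/99 - 6*√39342/83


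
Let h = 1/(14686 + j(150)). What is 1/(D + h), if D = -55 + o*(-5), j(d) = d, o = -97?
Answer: 14836/6379481 ≈ 0.0023256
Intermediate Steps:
h = 1/14836 (h = 1/(14686 + 150) = 1/14836 ≈ 6.7404e-5)
D = 430 (D = -55 - 97*(-5) = -55 + 485 = 430)
1/(D + h) = 1/(430 + 1/14836) = 1/(6379481/14836) = 14836/6379481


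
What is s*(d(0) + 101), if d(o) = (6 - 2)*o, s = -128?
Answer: -12928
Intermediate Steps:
d(o) = 4*o
s*(d(0) + 101) = -128*(4*0 + 101) = -128*(0 + 101) = -128*101 = -12928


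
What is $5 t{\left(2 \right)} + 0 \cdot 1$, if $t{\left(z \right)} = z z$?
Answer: $20$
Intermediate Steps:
$t{\left(z \right)} = z^{2}$
$5 t{\left(2 \right)} + 0 \cdot 1 = 5 \cdot 2^{2} + 0 \cdot 1 = 5 \cdot 4 + 0 = 20 + 0 = 20$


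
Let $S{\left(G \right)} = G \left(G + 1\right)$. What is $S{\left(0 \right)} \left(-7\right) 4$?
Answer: $0$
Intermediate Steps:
$S{\left(G \right)} = G \left(1 + G\right)$
$S{\left(0 \right)} \left(-7\right) 4 = 0 \left(1 + 0\right) \left(-7\right) 4 = 0 \cdot 1 \left(-7\right) 4 = 0 \left(-7\right) 4 = 0 \cdot 4 = 0$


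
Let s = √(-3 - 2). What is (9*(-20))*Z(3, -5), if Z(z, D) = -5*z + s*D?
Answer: 2700 + 900*I*√5 ≈ 2700.0 + 2012.5*I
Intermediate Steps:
s = I*√5 (s = √(-5) = I*√5 ≈ 2.2361*I)
Z(z, D) = -5*z + I*D*√5 (Z(z, D) = -5*z + (I*√5)*D = -5*z + I*D*√5)
(9*(-20))*Z(3, -5) = (9*(-20))*(-5*3 + I*(-5)*√5) = -180*(-15 - 5*I*√5) = 2700 + 900*I*√5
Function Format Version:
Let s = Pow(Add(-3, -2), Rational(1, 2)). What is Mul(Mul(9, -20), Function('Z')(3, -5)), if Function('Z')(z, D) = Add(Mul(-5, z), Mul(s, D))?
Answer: Add(2700, Mul(900, I, Pow(5, Rational(1, 2)))) ≈ Add(2700.0, Mul(2012.5, I))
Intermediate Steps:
s = Mul(I, Pow(5, Rational(1, 2))) (s = Pow(-5, Rational(1, 2)) = Mul(I, Pow(5, Rational(1, 2))) ≈ Mul(2.2361, I))
Function('Z')(z, D) = Add(Mul(-5, z), Mul(I, D, Pow(5, Rational(1, 2)))) (Function('Z')(z, D) = Add(Mul(-5, z), Mul(Mul(I, Pow(5, Rational(1, 2))), D)) = Add(Mul(-5, z), Mul(I, D, Pow(5, Rational(1, 2)))))
Mul(Mul(9, -20), Function('Z')(3, -5)) = Mul(Mul(9, -20), Add(Mul(-5, 3), Mul(I, -5, Pow(5, Rational(1, 2))))) = Mul(-180, Add(-15, Mul(-5, I, Pow(5, Rational(1, 2))))) = Add(2700, Mul(900, I, Pow(5, Rational(1, 2))))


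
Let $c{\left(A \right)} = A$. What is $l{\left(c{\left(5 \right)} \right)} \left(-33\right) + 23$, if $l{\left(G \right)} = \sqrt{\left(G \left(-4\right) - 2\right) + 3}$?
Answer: $23 - 33 i \sqrt{19} \approx 23.0 - 143.84 i$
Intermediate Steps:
$l{\left(G \right)} = \sqrt{1 - 4 G}$ ($l{\left(G \right)} = \sqrt{\left(- 4 G - 2\right) + 3} = \sqrt{\left(-2 - 4 G\right) + 3} = \sqrt{1 - 4 G}$)
$l{\left(c{\left(5 \right)} \right)} \left(-33\right) + 23 = \sqrt{1 - 20} \left(-33\right) + 23 = \sqrt{-19} \left(-33\right) + 23 = i \sqrt{19} \left(-33\right) + 23 = - 33 i \sqrt{19} + 23 = 23 - 33 i \sqrt{19}$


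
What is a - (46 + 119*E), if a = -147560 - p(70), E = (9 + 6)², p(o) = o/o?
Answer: -174382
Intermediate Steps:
p(o) = 1
E = 225 (E = 15² = 225)
a = -147561 (a = -147560 - 1*1 = -147560 - 1 = -147561)
a - (46 + 119*E) = -147561 - (46 + 119*225) = -147561 - (46 + 26775) = -147561 - 1*26821 = -147561 - 26821 = -174382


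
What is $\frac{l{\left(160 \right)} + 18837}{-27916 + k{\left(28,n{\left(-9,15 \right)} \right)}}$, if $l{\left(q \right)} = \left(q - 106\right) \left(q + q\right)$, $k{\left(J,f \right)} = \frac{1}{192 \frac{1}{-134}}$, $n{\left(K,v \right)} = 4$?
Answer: $- \frac{3467232}{2680003} \approx -1.2937$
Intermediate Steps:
$k{\left(J,f \right)} = - \frac{67}{96}$ ($k{\left(J,f \right)} = \frac{1}{192 \left(- \frac{1}{134}\right)} = \frac{1}{- \frac{96}{67}} = - \frac{67}{96}$)
$l{\left(q \right)} = 2 q \left(-106 + q\right)$ ($l{\left(q \right)} = \left(-106 + q\right) 2 q = 2 q \left(-106 + q\right)$)
$\frac{l{\left(160 \right)} + 18837}{-27916 + k{\left(28,n{\left(-9,15 \right)} \right)}} = \frac{2 \cdot 160 \left(-106 + 160\right) + 18837}{-27916 - \frac{67}{96}} = \frac{2 \cdot 160 \cdot 54 + 18837}{- \frac{2680003}{96}} = \left(17280 + 18837\right) \left(- \frac{96}{2680003}\right) = 36117 \left(- \frac{96}{2680003}\right) = - \frac{3467232}{2680003}$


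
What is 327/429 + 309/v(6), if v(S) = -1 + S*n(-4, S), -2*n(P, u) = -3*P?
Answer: -40154/5291 ≈ -7.5891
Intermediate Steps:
n(P, u) = 3*P/2 (n(P, u) = -(-3)*P/2 = 3*P/2)
v(S) = -1 - 6*S (v(S) = -1 + S*((3/2)*(-4)) = -1 + S*(-6) = -1 - 6*S)
327/429 + 309/v(6) = 327/429 + 309/(-1 - 6*6) = 327*(1/429) + 309/(-1 - 36) = 109/143 + 309/(-37) = 109/143 + 309*(-1/37) = 109/143 - 309/37 = -40154/5291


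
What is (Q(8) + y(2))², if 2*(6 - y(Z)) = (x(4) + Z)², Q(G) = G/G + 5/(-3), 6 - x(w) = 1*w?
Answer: 64/9 ≈ 7.1111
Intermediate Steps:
x(w) = 6 - w
Q(G) = -⅔ (Q(G) = 1 + 5*(-⅓) = 1 - 5/3 = -⅔)
y(Z) = 6 - (2 + Z)²/2 (y(Z) = 6 - ((6 - 1*4) + Z)²/2 = 6 - ((6 - 4) + Z)²/2 = 6 - (2 + Z)²/2)
(Q(8) + y(2))² = (-⅔ + (6 - (2 + 2)²/2))² = (-⅔ + (6 - ½*4²))² = (-⅔ + (6 - ½*16))² = (-⅔ + (6 - 8))² = (-⅔ - 2)² = (-8/3)² = 64/9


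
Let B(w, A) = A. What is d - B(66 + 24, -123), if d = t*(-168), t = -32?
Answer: 5499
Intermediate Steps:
d = 5376 (d = -32*(-168) = 5376)
d - B(66 + 24, -123) = 5376 - 1*(-123) = 5376 + 123 = 5499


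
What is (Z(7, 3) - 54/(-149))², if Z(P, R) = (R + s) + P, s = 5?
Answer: 5239521/22201 ≈ 236.00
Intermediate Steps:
Z(P, R) = 5 + P + R (Z(P, R) = (R + 5) + P = (5 + R) + P = 5 + P + R)
(Z(7, 3) - 54/(-149))² = ((5 + 7 + 3) - 54/(-149))² = (15 - 54*(-1/149))² = (15 + 54/149)² = (2289/149)² = 5239521/22201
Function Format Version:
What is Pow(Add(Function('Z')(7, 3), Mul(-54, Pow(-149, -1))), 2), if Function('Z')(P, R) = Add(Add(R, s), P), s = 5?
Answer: Rational(5239521, 22201) ≈ 236.00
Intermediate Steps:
Function('Z')(P, R) = Add(5, P, R) (Function('Z')(P, R) = Add(Add(R, 5), P) = Add(Add(5, R), P) = Add(5, P, R))
Pow(Add(Function('Z')(7, 3), Mul(-54, Pow(-149, -1))), 2) = Pow(Add(Add(5, 7, 3), Mul(-54, Pow(-149, -1))), 2) = Pow(Add(15, Mul(-54, Rational(-1, 149))), 2) = Pow(Add(15, Rational(54, 149)), 2) = Pow(Rational(2289, 149), 2) = Rational(5239521, 22201)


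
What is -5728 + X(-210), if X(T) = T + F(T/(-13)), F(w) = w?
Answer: -76984/13 ≈ -5921.8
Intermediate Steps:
X(T) = 12*T/13 (X(T) = T + T/(-13) = T + T*(-1/13) = T - T/13 = 12*T/13)
-5728 + X(-210) = -5728 + (12/13)*(-210) = -5728 - 2520/13 = -76984/13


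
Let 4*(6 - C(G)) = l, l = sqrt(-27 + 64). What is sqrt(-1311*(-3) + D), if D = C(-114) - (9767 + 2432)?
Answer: sqrt(-33040 - sqrt(37))/2 ≈ 90.893*I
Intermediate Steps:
l = sqrt(37) ≈ 6.0828
C(G) = 6 - sqrt(37)/4
D = -12193 - sqrt(37)/4 (D = (6 - sqrt(37)/4) - (9767 + 2432) = (6 - sqrt(37)/4) - 1*12199 = (6 - sqrt(37)/4) - 12199 = -12193 - sqrt(37)/4 ≈ -12195.)
sqrt(-1311*(-3) + D) = sqrt(-1311*(-3) + (-12193 - sqrt(37)/4)) = sqrt(3933 + (-12193 - sqrt(37)/4)) = sqrt(-8260 - sqrt(37)/4)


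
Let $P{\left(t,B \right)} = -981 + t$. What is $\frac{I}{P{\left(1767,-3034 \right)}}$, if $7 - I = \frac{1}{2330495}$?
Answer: $\frac{8156732}{915884535} \approx 0.0089059$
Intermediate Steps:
$I = \frac{16313464}{2330495}$ ($I = 7 - \frac{1}{2330495} = \frac{16313464}{2330495} \approx 7.0$)
$\frac{I}{P{\left(1767,-3034 \right)}} = \frac{16313464}{2330495 \left(-981 + 1767\right)} = \frac{16313464}{2330495 \cdot 786} = \frac{16313464}{2330495} \cdot \frac{1}{786} = \frac{8156732}{915884535}$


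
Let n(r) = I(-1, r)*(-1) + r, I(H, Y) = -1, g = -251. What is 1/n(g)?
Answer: -1/250 ≈ -0.0040000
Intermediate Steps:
n(r) = 1 + r (n(r) = -1*(-1) + r = 1 + r)
1/n(g) = 1/(1 - 251) = 1/(-250) = -1/250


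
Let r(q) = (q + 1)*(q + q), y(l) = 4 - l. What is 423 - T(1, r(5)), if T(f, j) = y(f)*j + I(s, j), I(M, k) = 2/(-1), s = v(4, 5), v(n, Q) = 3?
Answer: 245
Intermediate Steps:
s = 3
I(M, k) = -2 (I(M, k) = 2*(-1) = -2)
r(q) = 2*q*(1 + q) (r(q) = (1 + q)*(2*q) = 2*q*(1 + q))
T(f, j) = -2 + j*(4 - f) (T(f, j) = (4 - f)*j - 2 = j*(4 - f) - 2 = -2 + j*(4 - f))
423 - T(1, r(5)) = 423 - (-2 - 2*5*(1 + 5)*(-4 + 1)) = 423 - (-2 - 1*2*5*6*(-3)) = 423 - (-2 - 1*60*(-3)) = 423 - (-2 + 180) = 423 - 1*178 = 423 - 178 = 245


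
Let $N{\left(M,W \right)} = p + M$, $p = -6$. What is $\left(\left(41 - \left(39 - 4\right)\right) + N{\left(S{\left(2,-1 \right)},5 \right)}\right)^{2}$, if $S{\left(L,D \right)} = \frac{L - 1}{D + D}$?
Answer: $\frac{1}{4} \approx 0.25$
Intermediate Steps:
$S{\left(L,D \right)} = \frac{-1 + L}{2 D}$
$N{\left(M,W \right)} = -6 + M$
$\left(\left(41 - \left(39 - 4\right)\right) + N{\left(S{\left(2,-1 \right)},5 \right)}\right)^{2} = \left(\left(41 - \left(39 - 4\right)\right) - \left(6 - \frac{-1 + 2}{2 \left(-1\right)}\right)\right)^{2} = \left(\left(41 - 35\right) - \left(6 + \frac{1}{2} \cdot 1\right)\right)^{2} = \left(\left(41 - 35\right) - \frac{13}{2}\right)^{2} = \left(6 - \frac{13}{2}\right)^{2} = \left(- \frac{1}{2}\right)^{2} = \frac{1}{4}$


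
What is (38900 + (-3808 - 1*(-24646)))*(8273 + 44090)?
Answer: 3128060894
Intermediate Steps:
(38900 + (-3808 - 1*(-24646)))*(8273 + 44090) = (38900 + (-3808 + 24646))*52363 = (38900 + 20838)*52363 = 59738*52363 = 3128060894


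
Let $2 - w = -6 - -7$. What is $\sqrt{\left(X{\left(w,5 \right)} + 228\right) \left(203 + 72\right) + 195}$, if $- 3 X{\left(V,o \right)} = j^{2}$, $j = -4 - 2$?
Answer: $\sqrt{59595} \approx 244.12$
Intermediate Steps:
$j = -6$ ($j = -4 - 2 = -6$)
$w = 1$ ($w = 2 - \left(-6 - -7\right) = 2 - \left(-6 + 7\right) = 2 - 1 = 1$)
$X{\left(V,o \right)} = -12$ ($X{\left(V,o \right)} = - \frac{\left(-6\right)^{2}}{3} = \left(- \frac{1}{3}\right) 36 = -12$)
$\sqrt{\left(X{\left(w,5 \right)} + 228\right) \left(203 + 72\right) + 195} = \sqrt{\left(-12 + 228\right) \left(203 + 72\right) + 195} = \sqrt{216 \cdot 275 + 195} = \sqrt{59400 + 195} = \sqrt{59595}$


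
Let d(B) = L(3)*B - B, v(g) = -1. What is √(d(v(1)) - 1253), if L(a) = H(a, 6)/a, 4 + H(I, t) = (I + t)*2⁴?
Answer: 2*I*√2922/3 ≈ 36.037*I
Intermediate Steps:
H(I, t) = -4 + 16*I + 16*t (H(I, t) = -4 + (I + t)*2⁴ = -4 + (I + t)*16 = -4 + (16*I + 16*t) = -4 + 16*I + 16*t)
L(a) = (92 + 16*a)/a (L(a) = (-4 + 16*a + 16*6)/a = (-4 + 16*a + 96)/a = (92 + 16*a)/a)
d(B) = 137*B/3 (d(B) = (16 + 92/3)*B - B = 140*B/3 - B = 137*B/3)
√(d(v(1)) - 1253) = √((137/3)*(-1) - 1253) = √(-137/3 - 1253) = √(-3896/3) = 2*I*√2922/3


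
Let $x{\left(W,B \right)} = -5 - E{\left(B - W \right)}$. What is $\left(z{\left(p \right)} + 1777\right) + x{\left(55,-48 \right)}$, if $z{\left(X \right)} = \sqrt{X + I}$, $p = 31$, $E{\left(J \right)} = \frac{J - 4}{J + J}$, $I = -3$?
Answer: $\frac{364925}{206} + 2 \sqrt{7} \approx 1776.8$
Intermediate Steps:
$E{\left(J \right)} = \frac{-4 + J}{2 J}$
$z{\left(X \right)} = \sqrt{-3 + X}$ ($z{\left(X \right)} = \sqrt{X - 3} = \sqrt{-3 + X}$)
$x{\left(W,B \right)} = -5 - \frac{-4 + B - W}{2 \left(B - W\right)}$ ($x{\left(W,B \right)} = -5 - \frac{-4 + \left(B - W\right)}{2 \left(B - W\right)} = -5 - \frac{-4 + B - W}{2 \left(B - W\right)}$)
$\left(z{\left(p \right)} + 1777\right) + x{\left(55,-48 \right)} = \left(\sqrt{-3 + 31} + 1777\right) + \frac{4 - -528 + 11 \cdot 55}{2 \left(-48 - 55\right)} = \left(\sqrt{28} + 1777\right) + \frac{4 + 528 + 605}{2 \left(-48 - 55\right)} = \left(2 \sqrt{7} + 1777\right) + \frac{1}{2} \frac{1}{-103} \cdot 1137 = \left(1777 + 2 \sqrt{7}\right) + \frac{1}{2} \left(- \frac{1}{103}\right) 1137 = \left(1777 + 2 \sqrt{7}\right) - \frac{1137}{206} = \frac{364925}{206} + 2 \sqrt{7}$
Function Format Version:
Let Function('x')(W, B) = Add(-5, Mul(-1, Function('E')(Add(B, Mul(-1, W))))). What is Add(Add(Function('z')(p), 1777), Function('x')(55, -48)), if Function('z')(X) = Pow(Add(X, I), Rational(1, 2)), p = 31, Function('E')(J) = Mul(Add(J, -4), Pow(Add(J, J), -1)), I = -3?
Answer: Add(Rational(364925, 206), Mul(2, Pow(7, Rational(1, 2)))) ≈ 1776.8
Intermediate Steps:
Function('E')(J) = Mul(Rational(1, 2), Pow(J, -1), Add(-4, J)) (Function('E')(J) = Mul(Add(-4, J), Pow(Mul(2, J), -1)) = Mul(Add(-4, J), Mul(Rational(1, 2), Pow(J, -1))) = Mul(Rational(1, 2), Pow(J, -1), Add(-4, J)))
Function('z')(X) = Pow(Add(-3, X), Rational(1, 2)) (Function('z')(X) = Pow(Add(X, -3), Rational(1, 2)) = Pow(Add(-3, X), Rational(1, 2)))
Function('x')(W, B) = Add(-5, Mul(Rational(-1, 2), Pow(Add(B, Mul(-1, W)), -1), Add(-4, B, Mul(-1, W)))) (Function('x')(W, B) = Add(-5, Mul(-1, Mul(Rational(1, 2), Pow(Add(B, Mul(-1, W)), -1), Add(-4, Add(B, Mul(-1, W)))))) = Add(-5, Mul(-1, Mul(Rational(1, 2), Pow(Add(B, Mul(-1, W)), -1), Add(-4, B, Mul(-1, W))))) = Add(-5, Mul(Rational(-1, 2), Pow(Add(B, Mul(-1, W)), -1), Add(-4, B, Mul(-1, W)))))
Add(Add(Function('z')(p), 1777), Function('x')(55, -48)) = Add(Add(Pow(Add(-3, 31), Rational(1, 2)), 1777), Mul(Rational(1, 2), Pow(Add(-48, Mul(-1, 55)), -1), Add(4, Mul(-11, -48), Mul(11, 55)))) = Add(Add(Pow(28, Rational(1, 2)), 1777), Mul(Rational(1, 2), Pow(Add(-48, -55), -1), Add(4, 528, 605))) = Add(Add(Mul(2, Pow(7, Rational(1, 2))), 1777), Mul(Rational(1, 2), Pow(-103, -1), 1137)) = Add(Add(1777, Mul(2, Pow(7, Rational(1, 2)))), Mul(Rational(1, 2), Rational(-1, 103), 1137)) = Add(Add(1777, Mul(2, Pow(7, Rational(1, 2)))), Rational(-1137, 206)) = Add(Rational(364925, 206), Mul(2, Pow(7, Rational(1, 2))))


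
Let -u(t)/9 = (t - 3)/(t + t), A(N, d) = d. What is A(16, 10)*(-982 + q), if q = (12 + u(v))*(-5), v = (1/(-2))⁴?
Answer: -20995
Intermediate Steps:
v = 1/16 (v = (-½)⁴ = 1/16 ≈ 0.062500)
u(t) = -9*(-3 + t)/(2*t) (u(t) = -9*(t - 3)/(t + t) = -9*(-3 + t)/(2*t))
q = -2235/2 (q = (12 + 9*(3 - 1*1/16)/(2*(1/16)))*(-5) = (12 + (9/2)*16*(3 - 1/16))*(-5) = (12 + (9/2)*16*(47/16))*(-5) = (12 + 423/2)*(-5) = (447/2)*(-5) = -2235/2 ≈ -1117.5)
A(16, 10)*(-982 + q) = 10*(-982 - 2235/2) = 10*(-4199/2) = -20995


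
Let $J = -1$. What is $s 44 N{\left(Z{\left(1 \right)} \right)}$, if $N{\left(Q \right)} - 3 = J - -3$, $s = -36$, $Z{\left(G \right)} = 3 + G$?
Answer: $-7920$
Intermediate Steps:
$N{\left(Q \right)} = 5$ ($N{\left(Q \right)} = 3 - -2 = 3 + \left(-1 + 3\right) = 3 + 2 = 5$)
$s 44 N{\left(Z{\left(1 \right)} \right)} = \left(-36\right) 44 \cdot 5 = \left(-1584\right) 5 = -7920$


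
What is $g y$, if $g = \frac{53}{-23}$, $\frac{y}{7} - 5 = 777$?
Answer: $-12614$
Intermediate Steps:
$y = 5474$ ($y = 35 + 7 \cdot 777 = 35 + 5439 = 5474$)
$g = - \frac{53}{23}$ ($g = 53 \left(- \frac{1}{23}\right) = - \frac{53}{23} \approx -2.3043$)
$g y = \left(- \frac{53}{23}\right) 5474 = -12614$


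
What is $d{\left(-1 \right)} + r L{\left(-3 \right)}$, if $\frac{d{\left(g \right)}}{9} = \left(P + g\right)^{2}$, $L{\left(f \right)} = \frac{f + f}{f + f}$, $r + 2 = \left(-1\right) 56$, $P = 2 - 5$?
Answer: $86$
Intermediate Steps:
$P = -3$
$r = -58$ ($r = -2 - 56 = -58$)
$L{\left(f \right)} = 1$ ($L{\left(f \right)} = \frac{2 f}{2 f} = 2 f \frac{1}{2 f} = 1$)
$d{\left(g \right)} = 9 \left(-3 + g\right)^{2}$
$d{\left(-1 \right)} + r L{\left(-3 \right)} = 9 \left(-3 - 1\right)^{2} - 58 = 9 \left(-4\right)^{2} - 58 = 9 \cdot 16 - 58 = 144 - 58 = 86$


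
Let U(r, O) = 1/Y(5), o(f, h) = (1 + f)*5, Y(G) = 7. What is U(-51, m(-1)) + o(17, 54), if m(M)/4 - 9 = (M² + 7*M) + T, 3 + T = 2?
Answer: 631/7 ≈ 90.143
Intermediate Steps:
T = -1 (T = -3 + 2 = -1)
o(f, h) = 5 + 5*f
m(M) = 32 + 4*M² + 28*M (m(M) = 36 + 4*((M² + 7*M) - 1) = 36 + 4*(-1 + M² + 7*M) = 36 + (-4 + 4*M² + 28*M) = 32 + 4*M² + 28*M)
U(r, O) = ⅐ (U(r, O) = 1/7 = ⅐)
U(-51, m(-1)) + o(17, 54) = ⅐ + (5 + 5*17) = ⅐ + (5 + 85) = ⅐ + 90 = 631/7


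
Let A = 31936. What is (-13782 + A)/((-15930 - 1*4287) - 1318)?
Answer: -18154/21535 ≈ -0.84300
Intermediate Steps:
(-13782 + A)/((-15930 - 1*4287) - 1318) = (-13782 + 31936)/((-15930 - 1*4287) - 1318) = 18154/((-15930 - 4287) - 1318) = 18154/(-20217 - 1318) = 18154/(-21535) = 18154*(-1/21535) = -18154/21535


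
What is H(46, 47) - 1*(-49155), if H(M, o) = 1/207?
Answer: 10175086/207 ≈ 49155.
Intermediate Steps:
H(M, o) = 1/207
H(46, 47) - 1*(-49155) = 1/207 - 1*(-49155) = 1/207 + 49155 = 10175086/207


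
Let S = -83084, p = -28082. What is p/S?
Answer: 14041/41542 ≈ 0.33800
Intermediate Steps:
p/S = -28082/(-83084) = -28082*(-1/83084) = 14041/41542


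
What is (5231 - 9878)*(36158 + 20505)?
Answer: -263312961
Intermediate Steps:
(5231 - 9878)*(36158 + 20505) = -4647*56663 = -263312961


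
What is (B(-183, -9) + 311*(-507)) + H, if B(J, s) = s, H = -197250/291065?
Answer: -9179414568/58213 ≈ -1.5769e+5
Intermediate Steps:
H = -39450/58213 (H = -197250*1/291065 = -39450/58213 ≈ -0.67768)
(B(-183, -9) + 311*(-507)) + H = (-9 + 311*(-507)) - 39450/58213 = (-9 - 157677) - 39450/58213 = -157686 - 39450/58213 = -9179414568/58213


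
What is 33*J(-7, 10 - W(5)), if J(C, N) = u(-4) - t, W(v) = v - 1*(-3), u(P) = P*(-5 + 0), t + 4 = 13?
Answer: 363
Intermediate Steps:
t = 9 (t = -4 + 13 = 9)
u(P) = -5*P (u(P) = P*(-5) = -5*P)
W(v) = 3 + v (W(v) = v + 3 = 3 + v)
J(C, N) = 11 (J(C, N) = -5*(-4) - 1*9 = 20 - 9 = 11)
33*J(-7, 10 - W(5)) = 33*11 = 363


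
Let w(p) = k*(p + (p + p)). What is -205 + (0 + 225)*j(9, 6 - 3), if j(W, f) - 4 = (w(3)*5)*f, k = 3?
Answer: 91820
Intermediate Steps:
w(p) = 9*p (w(p) = 3*(p + (p + p)) = 3*(p + 2*p) = 3*(3*p) = 9*p)
j(W, f) = 4 + 135*f (j(W, f) = 4 + ((9*3)*5)*f = 4 + (27*5)*f = 4 + 135*f)
-205 + (0 + 225)*j(9, 6 - 3) = -205 + (0 + 225)*(4 + 135*(6 - 3)) = -205 + 225*(4 + 135*3) = -205 + 225*(4 + 405) = -205 + 225*409 = -205 + 92025 = 91820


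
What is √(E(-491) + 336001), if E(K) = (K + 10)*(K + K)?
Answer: √808343 ≈ 899.08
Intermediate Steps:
E(K) = 2*K*(10 + K) (E(K) = (10 + K)*(2*K) = 2*K*(10 + K))
√(E(-491) + 336001) = √(2*(-491)*(10 - 491) + 336001) = √(2*(-491)*(-481) + 336001) = √(472342 + 336001) = √808343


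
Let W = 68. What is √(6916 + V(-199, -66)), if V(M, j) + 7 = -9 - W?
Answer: 4*√427 ≈ 82.656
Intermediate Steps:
V(M, j) = -84 (V(M, j) = -7 + (-9 - 1*68) = -7 + (-9 - 68) = -7 - 77 = -84)
√(6916 + V(-199, -66)) = √(6916 - 84) = √6832 = 4*√427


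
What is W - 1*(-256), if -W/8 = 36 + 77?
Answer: -648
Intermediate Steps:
W = -904 (W = -8*(36 + 77) = -8*113 = -904)
W - 1*(-256) = -904 - 1*(-256) = -904 + 256 = -648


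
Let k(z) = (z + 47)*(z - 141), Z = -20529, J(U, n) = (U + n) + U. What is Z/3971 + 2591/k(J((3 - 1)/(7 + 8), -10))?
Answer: -1487451384/264154891 ≈ -5.6310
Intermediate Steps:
J(U, n) = n + 2*U
k(z) = (-141 + z)*(47 + z) (k(z) = (47 + z)*(-141 + z) = (-141 + z)*(47 + z))
Z/3971 + 2591/k(J((3 - 1)/(7 + 8), -10)) = -20529/3971 + 2591/(-6627 + (-10 + 2*((3 - 1)/(7 + 8)))² - 94*(-10 + 2*((3 - 1)/(7 + 8)))) = -20529*1/3971 + 2591/(-6627 + (-10 + 2*(2/15))² - 94*(-10 + 2*(2/15))) = -20529/3971 + 2591/(-6627 + (-10 + 2*(2*(1/15)))² - 94*(-10 + 2*(2*(1/15)))) = -20529/3971 + 2591/(-6627 + (-10 + 2*(2/15))² - 94*(-10 + 2*(2/15))) = -20529/3971 + 2591/(-6627 + (-10 + 4/15)² - 94*(-10 + 4/15)) = -20529/3971 + 2591/(-6627 + (-146/15)² - 94*(-146/15)) = -20529/3971 + 2591/(-6627 + 21316/225 + 13724/15) = -20529/3971 + 2591/(-1263899/225) = -20529/3971 + 2591*(-225/1263899) = -20529/3971 - 582975/1263899 = -1487451384/264154891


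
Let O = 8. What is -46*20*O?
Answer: -7360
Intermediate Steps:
-46*20*O = -46*20*8 = -920*8 = -1*7360 = -7360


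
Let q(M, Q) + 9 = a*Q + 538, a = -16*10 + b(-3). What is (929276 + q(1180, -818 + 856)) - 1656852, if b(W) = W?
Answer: -733241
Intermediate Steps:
a = -163 (a = -16*10 - 3 = -160 - 3 = -163)
q(M, Q) = 529 - 163*Q (q(M, Q) = -9 + (-163*Q + 538) = -9 + (538 - 163*Q) = 529 - 163*Q)
(929276 + q(1180, -818 + 856)) - 1656852 = (929276 + (529 - 163*(-818 + 856))) - 1656852 = (929276 + (529 - 163*38)) - 1656852 = (929276 + (529 - 6194)) - 1656852 = (929276 - 5665) - 1656852 = 923611 - 1656852 = -733241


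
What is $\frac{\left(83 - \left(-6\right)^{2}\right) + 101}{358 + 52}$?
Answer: $\frac{74}{205} \approx 0.36098$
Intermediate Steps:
$\frac{\left(83 - \left(-6\right)^{2}\right) + 101}{358 + 52} = \frac{\left(83 - 36\right) + 101}{410} = \left(\left(83 - 36\right) + 101\right) \frac{1}{410} = \left(47 + 101\right) \frac{1}{410} = 148 \cdot \frac{1}{410} = \frac{74}{205}$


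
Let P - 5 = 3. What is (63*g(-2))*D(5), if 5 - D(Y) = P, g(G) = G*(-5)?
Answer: -1890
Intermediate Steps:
P = 8 (P = 5 + 3 = 8)
g(G) = -5*G
D(Y) = -3 (D(Y) = 5 - 1*8 = 5 - 8 = -3)
(63*g(-2))*D(5) = (63*(-5*(-2)))*(-3) = (63*10)*(-3) = 630*(-3) = -1890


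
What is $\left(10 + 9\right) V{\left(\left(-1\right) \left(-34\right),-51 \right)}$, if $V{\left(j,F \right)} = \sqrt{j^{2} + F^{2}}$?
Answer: $323 \sqrt{13} \approx 1164.6$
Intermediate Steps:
$V{\left(j,F \right)} = \sqrt{F^{2} + j^{2}}$
$\left(10 + 9\right) V{\left(\left(-1\right) \left(-34\right),-51 \right)} = \left(10 + 9\right) \sqrt{\left(-51\right)^{2} + \left(\left(-1\right) \left(-34\right)\right)^{2}} = 19 \sqrt{2601 + 34^{2}} = 19 \sqrt{2601 + 1156} = 19 \sqrt{3757} = 19 \cdot 17 \sqrt{13} = 323 \sqrt{13}$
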